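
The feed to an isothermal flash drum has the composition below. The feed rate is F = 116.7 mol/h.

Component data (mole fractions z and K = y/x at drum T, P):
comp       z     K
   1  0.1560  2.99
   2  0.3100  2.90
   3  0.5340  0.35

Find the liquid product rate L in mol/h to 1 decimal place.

Material balance + equilibrium reduce to Σ zᵢ(Kᵢ−1)/(1+ψ(Kᵢ−1)) = 0.
g(0) = ΣzᵢKᵢ − 1 = 0.5523 and g(1) = 1 − Σzᵢ/Kᵢ = -0.6848, so a root lies in (0, 1).
Newton–Raphson from ψ = 0.5:
  ψ = 0.5000: g = -0.05656, g' = -0.9447 → ψ = 0.4401
  ψ = 0.4401: g = 0.00007, g' = -0.9501 → ψ = 0.4402
Converged at ψ = 0.4402.
Then V = ψ·F = 0.4402·116.7 = 51.4 mol/h and L = F − V = 65.3 mol/h.

L = 65.3 mol/h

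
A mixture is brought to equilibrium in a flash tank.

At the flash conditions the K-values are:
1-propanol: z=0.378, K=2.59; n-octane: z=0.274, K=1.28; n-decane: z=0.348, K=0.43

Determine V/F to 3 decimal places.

Material balance + equilibrium reduce to Σ zᵢ(Kᵢ−1)/(1+V/F(Kᵢ−1)) = 0.
g(0) = ΣzᵢKᵢ − 1 = 0.479 and g(1) = 1 − Σzᵢ/Kᵢ = -0.169, so a root lies in (0, 1).
Iterate (Newton) starting at V/F = 0.5:
  V/F = 0.500: g = 0.1247, g' = -0.534 → V/F = 0.733
  V/F = 0.733: g = 0.0003, g' = -0.552 → V/F = 0.734
Converged at V/F = 0.734.

V/F = 0.734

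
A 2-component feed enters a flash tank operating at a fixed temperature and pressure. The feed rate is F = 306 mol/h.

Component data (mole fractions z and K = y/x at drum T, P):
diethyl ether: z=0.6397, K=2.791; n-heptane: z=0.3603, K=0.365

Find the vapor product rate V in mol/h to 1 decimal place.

Material balance + equilibrium reduce to Σ zᵢ(Kᵢ−1)/(1+ψ(Kᵢ−1)) = 0.
Check two-phase: ΣzᵢKᵢ = 1.9169 > 1 and Σzᵢ/Kᵢ = 1.2163 > 1, so g(0) = 0.9169 > 0 and g(1) = -0.2163 < 0.
Binary case is linear: z₁(K₁−1)(1+ψ(K₂−1)) + z₂(K₂−1)(1+ψ(K₁−1)) = 0
⇒ ψ = [z₁(K₁−1)+z₂(K₂−1)] / [−(K₁−1)(K₂−1)] = 0.91691/1.13728 = 0.8062
Then V = ψ·F = 0.8062·306 = 246.7 mol/h and L = F − V = 59.3 mol/h.

V = 246.7 mol/h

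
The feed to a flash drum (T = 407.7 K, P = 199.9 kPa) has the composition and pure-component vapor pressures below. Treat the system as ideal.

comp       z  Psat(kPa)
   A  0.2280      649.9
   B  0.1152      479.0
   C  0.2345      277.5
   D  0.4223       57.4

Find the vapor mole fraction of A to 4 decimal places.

Raoult's law: Kᵢ = Pᵢˢᵃᵗ/P = Pᵢˢᵃᵗ/199.9.
  K_A = 649.9/199.9 = 3.251126, K_B = 479.0/199.9 = 2.396198, K_C = 277.5/199.9 = 1.388194, K_D = 57.4/199.9 = 0.287144
Material balance + equilibrium reduce to Σ zᵢ(Kᵢ−1)/(1+ψ(Kᵢ−1)) = 0.
Check two-phase: ΣzᵢKᵢ = 1.4641 > 1 and Σzᵢ/Kᵢ = 1.7578 > 1, so g(0) = 0.4641 > 0 and g(1) = -0.7578 < 0.
Newton iteration, ψ⁰ = 0.5:
  ψ = 0.5000: g = -0.05534, g' = -0.8765 → ψ = 0.4369
  ψ = 0.4369: g = -0.00068, g' = -0.8588 → ψ = 0.4361
Converged at ψ = 0.4361.
Compositions from xᵢ = zᵢ/(1+ψ(Kᵢ−1)), yᵢ = Kᵢxᵢ:
  A: x = 0.1151, y = 0.3741
  B: x = 0.0716, y = 0.1716
  C: x = 0.2006, y = 0.2784
  D: x = 0.6128, y = 0.1760

y_A = 0.3741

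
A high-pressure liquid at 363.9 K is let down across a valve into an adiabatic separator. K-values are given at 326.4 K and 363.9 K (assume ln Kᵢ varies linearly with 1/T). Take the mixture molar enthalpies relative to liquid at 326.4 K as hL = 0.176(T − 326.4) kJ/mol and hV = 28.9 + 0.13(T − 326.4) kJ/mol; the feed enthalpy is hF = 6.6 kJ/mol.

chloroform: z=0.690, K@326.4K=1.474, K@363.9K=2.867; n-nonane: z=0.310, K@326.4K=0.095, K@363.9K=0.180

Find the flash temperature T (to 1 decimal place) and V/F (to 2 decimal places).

T = 329.2 K, V/F = 0.21

Adiabatic flash: solve Rachford–Rice at each trial T, then check hF = ψ·hV(T) + (1−ψ)·hL(T).
  T = 326.4 K: K = (1.474, 0.095), RR gives ψ = 0.108, H_out = 3.133 kJ/mol
  T = 363.9 K: K = (2.867, 0.180), RR gives ψ = 0.675, H_out = 24.955 kJ/mol
  T = 345.1 K: K = (2.091, 0.133), RR gives ψ = 0.512, H_out = 17.640 kJ/mol
  T = 335.8 K: K = (1.766, 0.113), RR gives ψ = 0.373, H_out = 12.278 kJ/mol
  T = 331.1 K: K = (1.615, 0.104), RR gives ψ = 0.266, H_out = 8.462 kJ/mol
  T = 328.8 K: K = (1.545, 0.099), RR gives ψ = 0.197, H_out = 6.108 kJ/mol
  T = 330.0 K: K = (1.582, 0.102), RR gives ψ = 0.235, H_out = 7.387 kJ/mol
  T = 329.4 K: K = (1.563, 0.101), RR gives ψ = 0.217, H_out = 6.762 kJ/mol
  T = 329.1 K: K = (1.554, 0.100), RR gives ψ = 0.207, H_out = 6.439 kJ/mol
Linear interpolation between T = 329.1 (H_out = 6.439) and T = 329.4 (H_out = 6.762) on hF = 6.6 gives T ≈ 329.2 K, at which ψ = 0.21.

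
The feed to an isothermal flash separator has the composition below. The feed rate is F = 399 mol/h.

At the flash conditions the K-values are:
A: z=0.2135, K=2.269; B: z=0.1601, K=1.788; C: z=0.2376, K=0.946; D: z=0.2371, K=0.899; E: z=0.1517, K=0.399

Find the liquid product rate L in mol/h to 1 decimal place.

Iterate (Newton) starting at β = 0.35:
  β = 0.3500: g = 0.13313, g' = -0.3171 → β = 0.7698
  β = 0.7698: g = 0.00655, g' = -0.3199 → β = 0.7903
  β = 0.7903: g = -0.00006, g' = -0.3258 → β = 0.7901
Converged at β = 0.7901.
Then V = β·F = 0.7901·399 = 315.3 mol/h and L = F − V = 83.7 mol/h.

L = 83.7 mol/h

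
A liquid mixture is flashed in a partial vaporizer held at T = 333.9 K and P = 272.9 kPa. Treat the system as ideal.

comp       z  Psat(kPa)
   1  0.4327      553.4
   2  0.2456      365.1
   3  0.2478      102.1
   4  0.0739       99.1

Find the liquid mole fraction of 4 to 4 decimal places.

Raoult's law: Kᵢ = Pᵢˢᵃᵗ/P = Pᵢˢᵃᵗ/272.9.
  K_1 = 553.4/272.9 = 2.027849, K_2 = 365.1/272.9 = 1.337853, K_3 = 102.1/272.9 = 0.374130, K_4 = 99.1/272.9 = 0.363137
Newton–Raphson from β = 0.5:
  β = 0.5000: g = 0.06998, g' = -0.4901 → β = 0.6428
  β = 0.6428: g = -0.00317, g' = -0.5423 → β = 0.6369
Converged at β = 0.6369.
Compositions from xᵢ = zᵢ/(1+β(Kᵢ−1)), yᵢ = Kᵢxᵢ:
  1: x = 0.2615, y = 0.5303
  2: x = 0.2021, y = 0.2704
  3: x = 0.4121, y = 0.1542
  4: x = 0.1243, y = 0.0451

x_4 = 0.1243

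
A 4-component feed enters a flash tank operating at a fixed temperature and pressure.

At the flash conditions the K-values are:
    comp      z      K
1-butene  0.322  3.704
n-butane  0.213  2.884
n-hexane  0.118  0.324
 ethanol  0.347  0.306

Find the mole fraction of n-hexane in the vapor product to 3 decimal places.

y_n-hexane = 0.063

Iterate (Newton) starting at β = 0.38:
  β = 0.380: g = 0.2289, g' = -1.235 → β = 0.565
  β = 0.565: g = 0.0133, g' = -1.139 → β = 0.577
Converged at β = 0.577.
Compositions from xᵢ = zᵢ/(1+β(Kᵢ−1)), yᵢ = Kᵢxᵢ:
  1-butene: x = 0.126, y = 0.466
  n-butane: x = 0.102, y = 0.294
  n-hexane: x = 0.193, y = 0.063
  ethanol: x = 0.579, y = 0.177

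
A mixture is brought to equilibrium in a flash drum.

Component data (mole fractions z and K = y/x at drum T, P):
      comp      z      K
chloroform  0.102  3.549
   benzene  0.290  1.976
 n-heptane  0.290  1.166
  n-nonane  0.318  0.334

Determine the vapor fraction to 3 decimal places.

Rachford–Rice: g(ψ) = Σ zᵢ(Kᵢ−1)/(1+ψ(Kᵢ−1)) = 0.
Feasibility: ΣzᵢKᵢ = 1.379, Σzᵢ/Kᵢ = 1.376 — both > 1, two phases present.
Iterate (Newton) starting at ψ = 0.5:
  ψ = 0.500: g = 0.0315, g' = -0.577 → ψ = 0.555
  ψ = 0.555: g = -0.0004, g' = -0.591 → ψ = 0.554
Converged at ψ = 0.554.

ψ = 0.554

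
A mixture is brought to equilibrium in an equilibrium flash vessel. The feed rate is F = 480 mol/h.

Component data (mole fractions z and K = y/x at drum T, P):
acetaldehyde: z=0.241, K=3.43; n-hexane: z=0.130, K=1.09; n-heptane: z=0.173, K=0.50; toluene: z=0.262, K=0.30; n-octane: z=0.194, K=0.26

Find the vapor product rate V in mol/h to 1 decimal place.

Material balance + equilibrium reduce to Σ zᵢ(Kᵢ−1)/(1+ψ(Kᵢ−1)) = 0.
Check two-phase: ΣzᵢKᵢ = 1.184 > 1 and Σzᵢ/Kᵢ = 2.155 > 1, so g(0) = 0.184 > 0 and g(1) = -1.155 < 0.
Newton–Raphson from ψ = 0.5:
  ψ = 0.500: g = -0.3498, g' = -0.939 → ψ = 0.128
  ψ = 0.128: g = 0.0062, g' = -1.164 → ψ = 0.133
Converged at ψ = 0.133.
Then V = ψ·F = 0.1330·480 = 63.9 mol/h and L = F − V = 416.1 mol/h.

V = 63.9 mol/h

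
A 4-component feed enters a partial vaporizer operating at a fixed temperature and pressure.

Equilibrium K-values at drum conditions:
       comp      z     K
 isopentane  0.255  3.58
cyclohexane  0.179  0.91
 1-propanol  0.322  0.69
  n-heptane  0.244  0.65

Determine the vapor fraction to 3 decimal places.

ψ = 0.630

Let ψ = V/F and solve Σ zᵢ(Kᵢ−1)/(1+ψ(Kᵢ−1)) = 0.
g(0) = ΣzᵢKᵢ − 1 = 0.457 and g(1) = 1 − Σzᵢ/Kᵢ = -0.110, so a root lies in (0, 1).
Newton iteration, ψ⁰ = 0.5:
  ψ = 0.500: g = 0.0488, g' = -0.413 → ψ = 0.618
  ψ = 0.618: g = 0.0040, g' = -0.350 → ψ = 0.630
Converged at ψ = 0.630.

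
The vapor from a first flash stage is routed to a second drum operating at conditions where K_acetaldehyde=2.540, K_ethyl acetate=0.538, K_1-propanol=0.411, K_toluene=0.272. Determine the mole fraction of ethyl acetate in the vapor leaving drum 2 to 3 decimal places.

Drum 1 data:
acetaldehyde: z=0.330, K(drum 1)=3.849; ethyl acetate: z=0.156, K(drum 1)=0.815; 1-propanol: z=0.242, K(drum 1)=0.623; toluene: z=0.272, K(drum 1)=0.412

y_ethyl acetate (drum 2) = 0.100

Drum 1:
Let ψ₁ = V/F and solve Σ zᵢ(Kᵢ−1)/(1+ψ₁(Kᵢ−1)) = 0.
g(0) = ΣzᵢKᵢ − 1 = 0.660 and g(1) = 1 − Σzᵢ/Kᵢ = -0.326, so a root lies in (0, 1).
Iterate (Newton) starting at ψ₁ = 0.52:
  ψ₁ = 0.520: g = 0.0031, g' = -0.690 → ψ₁ = 0.524
Converged at ψ₁ = 0.524.
Drum-1 compositions:
  acetaldehyde: x = 0.132, y = 0.509
  ethyl acetate: x = 0.173, y = 0.141
  1-propanol: x = 0.302, y = 0.188
  toluene: x = 0.393, y = 0.162
Drum-2 feed = drum-1 vapor: z₂ = (0.5092, 0.1408, 0.1879, 0.1620).
Drum 2:
Newton iteration, ψ₂⁰ = 0.33:
  ψ₂ = 0.330: g = 0.1506, g' = -0.822 → ψ₂ = 0.513
  ψ₂ = 0.513: g = 0.0058, g' = -0.781 → ψ₂ = 0.521
Converged at ψ₂ = 0.521.
  acetaldehyde: x = 0.283, y = 0.718
  ethyl acetate: x = 0.185, y = 0.100
  1-propanol: x = 0.271, y = 0.111
  toluene: x = 0.261, y = 0.071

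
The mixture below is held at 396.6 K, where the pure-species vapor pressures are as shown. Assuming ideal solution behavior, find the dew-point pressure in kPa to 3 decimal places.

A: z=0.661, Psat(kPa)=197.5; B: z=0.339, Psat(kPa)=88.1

Pdew = 138.991 kPa

At the dew point ψ → 1, so Σzᵢ/Kᵢ = 1 with Kᵢ = Pᵢˢᵃᵗ/P ⇒ 1/P = Σzᵢ/Pᵢˢᵃᵗ.
1/P = 0.661/197.5 + 0.339/88.1 = 0.007195 ⇒ P = 138.991 kPa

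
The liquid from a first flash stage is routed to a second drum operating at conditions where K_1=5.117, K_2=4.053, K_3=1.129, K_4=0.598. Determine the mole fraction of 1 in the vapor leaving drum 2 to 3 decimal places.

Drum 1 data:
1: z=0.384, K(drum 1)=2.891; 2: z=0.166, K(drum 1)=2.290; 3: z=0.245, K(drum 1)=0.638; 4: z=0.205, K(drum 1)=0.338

Drum 1:
Rachford–Rice: g(ψ₁) = Σ zᵢ(Kᵢ−1)/(1+ψ₁(Kᵢ−1)) = 0.
Check two-phase: ΣzᵢKᵢ = 1.716 > 1 and Σzᵢ/Kᵢ = 1.196 > 1, so g(0) = 0.716 > 0 and g(1) = -0.196 < 0.
Newton–Raphson from ψ₁ = 0.5:
  ψ₁ = 0.500: g = 0.1923, g' = -0.713 → ψ₁ = 0.769
  ψ₁ = 0.769: g = 0.0037, g' = -0.732 → ψ₁ = 0.775
Converged at ψ₁ = 0.775.
Drum-1 compositions:
  1: x = 0.156, y = 0.450
  2: x = 0.083, y = 0.190
  3: x = 0.340, y = 0.217
  4: x = 0.421, y = 0.142
Drum-2 feed = drum-1 liquid: z₂ = (0.1558, 0.0830, 0.3405, 0.4207).
Drum 2:
Iterate (Newton) starting at ψ₂ = 0.5:
  ψ₂ = 0.500: g = 0.1397, g' = -0.515 → ψ₂ = 0.771
  ψ₂ = 0.771: g = 0.0241, g' = -0.368 → ψ₂ = 0.837
  ψ₂ = 0.837: g = 0.0005, g' = -0.354 → ψ₂ = 0.838
Converged at ψ₂ = 0.838.
  1: x = 0.035, y = 0.179
  2: x = 0.023, y = 0.095
  3: x = 0.307, y = 0.347
  4: x = 0.634, y = 0.379

y_1 (drum 2) = 0.179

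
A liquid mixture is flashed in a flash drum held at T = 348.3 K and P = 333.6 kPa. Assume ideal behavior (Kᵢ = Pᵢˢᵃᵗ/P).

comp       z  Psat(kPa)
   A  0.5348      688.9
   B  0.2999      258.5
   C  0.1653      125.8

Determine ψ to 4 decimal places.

Raoult's law: Kᵢ = Pᵢˢᵃᵗ/P = Pᵢˢᵃᵗ/333.6.
  K_A = 688.9/333.6 = 2.065048, K_B = 258.5/333.6 = 0.774880, K_C = 125.8/333.6 = 0.377098
Rachford–Rice: g(ψ) = Σ zᵢ(Kᵢ−1)/(1+ψ(Kᵢ−1)) = 0.
Feasibility: ΣzᵢKᵢ = 1.3991, Σzᵢ/Kᵢ = 1.0844 — both > 1, two phases present.
Newton iteration, ψ⁰ = 0.5:
  ψ = 0.5000: g = 0.14605, g' = -0.4129 → ψ = 0.8537
  ψ = 0.8537: g = -0.00516, g' = -0.4823 → ψ = 0.8430
Converged at ψ = 0.8430.

ψ = 0.8430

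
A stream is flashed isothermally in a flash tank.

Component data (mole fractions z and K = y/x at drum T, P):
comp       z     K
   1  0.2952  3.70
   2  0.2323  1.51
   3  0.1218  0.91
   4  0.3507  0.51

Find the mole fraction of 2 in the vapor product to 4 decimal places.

y_2 = 0.2414

Rachford–Rice: g(ψ) = Σ zᵢ(Kᵢ−1)/(1+ψ(Kᵢ−1)) = 0.
g(0) = ΣzᵢKᵢ − 1 = 0.7327 and g(1) = 1 − Σzᵢ/Kᵢ = -0.0551, so a root lies in (0, 1).
Iterate (Newton) starting at ψ = 0.5:
  ψ = 0.5000: g = 0.19448, g' = -0.5768 → ψ = 0.8371
  ψ = 0.8371: g = 0.02428, g' = -0.4753 → ψ = 0.8882
  ψ = 0.8882: g = -0.00010, g' = -0.4801 → ψ = 0.8880
Converged at ψ = 0.8880.
Compositions from xᵢ = zᵢ/(1+ψ(Kᵢ−1)), yᵢ = Kᵢxᵢ:
  1: x = 0.0869, y = 0.3215
  2: x = 0.1599, y = 0.2414
  3: x = 0.1324, y = 0.1205
  4: x = 0.6208, y = 0.3166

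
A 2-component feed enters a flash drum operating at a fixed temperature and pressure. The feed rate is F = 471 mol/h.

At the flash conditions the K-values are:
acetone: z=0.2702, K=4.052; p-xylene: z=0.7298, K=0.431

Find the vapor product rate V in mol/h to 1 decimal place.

Material balance + equilibrium reduce to Σ zᵢ(Kᵢ−1)/(1+β(Kᵢ−1)) = 0.
g(0) = ΣzᵢKᵢ − 1 = 0.4094 and g(1) = 1 − Σzᵢ/Kᵢ = -0.7600, so a root lies in (0, 1).
Binary case is linear: z₁(K₁−1)(1+β(K₂−1)) + z₂(K₂−1)(1+β(K₁−1)) = 0
⇒ β = [z₁(K₁−1)+z₂(K₂−1)] / [−(K₁−1)(K₂−1)] = 0.40939/1.73659 = 0.2357
Then V = β·F = 0.2357·471 = 111.0 mol/h and L = F − V = 360.0 mol/h.

V = 111.0 mol/h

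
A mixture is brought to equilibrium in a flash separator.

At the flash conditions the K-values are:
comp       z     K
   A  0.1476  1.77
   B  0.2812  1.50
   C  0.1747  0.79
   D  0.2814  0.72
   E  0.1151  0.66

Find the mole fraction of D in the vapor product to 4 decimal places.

Rachford–Rice: g(ψ) = Σ zᵢ(Kᵢ−1)/(1+ψ(Kᵢ−1)) = 0.
Check two-phase: ΣzᵢKᵢ = 1.0996 > 1 and Σzᵢ/Kᵢ = 1.0572 > 1, so g(0) = 0.0996 > 0 and g(1) = -0.0572 < 0.
Iterate (Newton) starting at ψ = 0.63:
  ψ = 0.6300: g = -0.00430, g' = -0.1446 → ψ = 0.6003
Converged at ψ = 0.6003.
Compositions from xᵢ = zᵢ/(1+ψ(Kᵢ−1)), yᵢ = Kᵢxᵢ:
  A: x = 0.1009, y = 0.1787
  B: x = 0.2163, y = 0.3244
  C: x = 0.1999, y = 0.1579
  D: x = 0.3383, y = 0.2435
  E: x = 0.1446, y = 0.0954

y_D = 0.2435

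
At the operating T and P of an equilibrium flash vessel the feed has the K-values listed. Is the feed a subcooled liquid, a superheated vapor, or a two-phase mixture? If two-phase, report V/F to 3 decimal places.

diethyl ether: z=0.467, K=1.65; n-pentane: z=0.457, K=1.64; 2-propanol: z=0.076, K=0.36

superheated vapor

ΣzᵢKᵢ = 1.547; Σzᵢ/Kᵢ = 0.773.
Since Σzᵢ/Kᵢ < 1 the mixture is above its dew point — single vapor phase.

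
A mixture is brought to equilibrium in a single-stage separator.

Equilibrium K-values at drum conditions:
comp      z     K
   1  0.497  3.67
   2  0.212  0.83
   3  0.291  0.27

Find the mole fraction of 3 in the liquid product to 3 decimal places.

Newton iteration, ψ⁰ = 0.57:
  ψ = 0.570: g = 0.1225, g' = -1.019 → ψ = 0.690
  ψ = 0.690: g = -0.0021, g' = -1.076 → ψ = 0.688
Converged at ψ = 0.688.
Compositions from xᵢ = zᵢ/(1+ψ(Kᵢ−1)), yᵢ = Kᵢxᵢ:
  1: x = 0.175, y = 0.643
  2: x = 0.240, y = 0.199
  3: x = 0.585, y = 0.158

x_3 = 0.585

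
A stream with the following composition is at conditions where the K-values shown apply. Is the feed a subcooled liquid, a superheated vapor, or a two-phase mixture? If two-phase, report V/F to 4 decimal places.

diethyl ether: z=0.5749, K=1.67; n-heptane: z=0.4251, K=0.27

two-phase, V/F = 0.1531

ΣzᵢKᵢ = 1.0749; Σzᵢ/Kᵢ = 1.9187.
Both exceed 1, so a two-phase solution exists.
Let ψ = V/F and solve Σ zᵢ(Kᵢ−1)/(1+ψ(Kᵢ−1)) = 0.
Newton iteration, ψ⁰ = 0.5:
  ψ = 0.5000: g = -0.20017, g' = -0.7066 → ψ = 0.2167
  ψ = 0.2167: g = -0.03230, g' = -0.5165 → ψ = 0.1542
  ψ = 0.1542: g = -0.00056, g' = -0.4996 → ψ = 0.1531
Converged at ψ = 0.1531.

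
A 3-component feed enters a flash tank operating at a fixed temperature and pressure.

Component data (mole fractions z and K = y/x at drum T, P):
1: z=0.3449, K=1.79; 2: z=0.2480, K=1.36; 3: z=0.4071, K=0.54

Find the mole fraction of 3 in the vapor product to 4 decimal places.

Material balance + equilibrium reduce to Σ zᵢ(Kᵢ−1)/(1+V/F(Kᵢ−1)) = 0.
Feasibility: ΣzᵢKᵢ = 1.1745, Σzᵢ/Kᵢ = 1.1289 — both > 1, two phases present.
Iterate (Newton) starting at V/F = 0.44:
  V/F = 0.4400: g = 0.04447, g' = -0.2779 → V/F = 0.6000
  V/F = 0.6000: g = -0.00039, g' = -0.2852 → V/F = 0.5987
Converged at V/F = 0.5987.
Compositions from xᵢ = zᵢ/(1+V/F(Kᵢ−1)), yᵢ = Kᵢxᵢ:
  1: x = 0.2342, y = 0.4191
  2: x = 0.2040, y = 0.2775
  3: x = 0.5618, y = 0.3034

y_3 = 0.3034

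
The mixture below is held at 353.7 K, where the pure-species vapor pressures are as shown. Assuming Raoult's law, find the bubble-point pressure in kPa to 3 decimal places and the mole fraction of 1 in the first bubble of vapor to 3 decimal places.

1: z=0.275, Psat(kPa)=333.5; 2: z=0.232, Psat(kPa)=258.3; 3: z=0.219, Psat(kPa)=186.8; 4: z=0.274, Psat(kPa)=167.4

At the bubble point ψ → 0, so ΣzᵢKᵢ = 1 with Kᵢ = Pᵢˢᵃᵗ/P ⇒ P = ΣzᵢPᵢˢᵃᵗ.
P = 0.275·333.5 + 0.232·258.3 + 0.219·186.8 + 0.274·167.4 = 238.415 kPa
yᵢ = zᵢPᵢˢᵃᵗ/P ⇒ y_1 = 0.275·333.5/238.415 = 0.385

Pbub = 238.415 kPa, y_1 = 0.385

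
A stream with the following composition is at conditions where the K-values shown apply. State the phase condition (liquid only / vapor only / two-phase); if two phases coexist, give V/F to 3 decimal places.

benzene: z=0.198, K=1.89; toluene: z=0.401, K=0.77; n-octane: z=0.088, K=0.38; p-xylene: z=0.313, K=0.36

liquid only

ΣzᵢKᵢ = 0.829; Σzᵢ/Kᵢ = 1.727.
Since ΣzᵢKᵢ < 1 the mixture is below its bubble point — single liquid phase.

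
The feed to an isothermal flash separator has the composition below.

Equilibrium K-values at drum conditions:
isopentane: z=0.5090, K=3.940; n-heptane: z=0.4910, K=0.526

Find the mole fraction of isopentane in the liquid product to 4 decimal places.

Rachford–Rice: g(ψ) = Σ zᵢ(Kᵢ−1)/(1+ψ(Kᵢ−1)) = 0.
Feasibility: ΣzᵢKᵢ = 2.2637, Σzᵢ/Kᵢ = 1.0626 — both > 1, two phases present.
Binary case is linear: z₁(K₁−1)(1+ψ(K₂−1)) + z₂(K₂−1)(1+ψ(K₁−1)) = 0
⇒ ψ = [z₁(K₁−1)+z₂(K₂−1)] / [−(K₁−1)(K₂−1)] = 1.26373/1.39356 = 0.9068
Compositions from xᵢ = zᵢ/(1+ψ(Kᵢ−1)), yᵢ = Kᵢxᵢ:
  isopentane: x = 0.1388, y = 0.5470
  n-heptane: x = 0.8612, y = 0.4530

x_isopentane = 0.1388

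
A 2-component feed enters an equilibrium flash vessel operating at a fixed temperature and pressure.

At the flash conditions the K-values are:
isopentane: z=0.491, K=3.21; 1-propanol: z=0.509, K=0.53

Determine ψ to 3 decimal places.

ψ = 0.814

Let ψ = V/F and solve Σ zᵢ(Kᵢ−1)/(1+ψ(Kᵢ−1)) = 0.
g(0) = ΣzᵢKᵢ − 1 = 0.846 and g(1) = 1 − Σzᵢ/Kᵢ = -0.113, so a root lies in (0, 1).
Binary case is linear: z₁(K₁−1)(1+ψ(K₂−1)) + z₂(K₂−1)(1+ψ(K₁−1)) = 0
⇒ ψ = [z₁(K₁−1)+z₂(K₂−1)] / [−(K₁−1)(K₂−1)] = 0.8459/1.0387 = 0.814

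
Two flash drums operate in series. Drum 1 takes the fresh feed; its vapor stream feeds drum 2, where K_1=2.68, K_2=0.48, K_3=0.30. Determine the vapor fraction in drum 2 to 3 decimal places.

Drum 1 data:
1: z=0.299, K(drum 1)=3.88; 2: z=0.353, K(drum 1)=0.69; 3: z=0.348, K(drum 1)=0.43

Drum 1:
Rachford–Rice: g(ψ₁) = Σ zᵢ(Kᵢ−1)/(1+ψ₁(Kᵢ−1)) = 0.
g(0) = ΣzᵢKᵢ − 1 = 0.553 and g(1) = 1 − Σzᵢ/Kᵢ = -0.398, so a root lies in (0, 1).
Newton iteration, ψ₁⁰ = 0.55:
  ψ₁ = 0.550: g = -0.0876, g' = -0.661 → ψ₁ = 0.417
  ψ₁ = 0.417: g = 0.0051, g' = -0.751 → ψ₁ = 0.424
Converged at ψ₁ = 0.424.
Drum-1 compositions:
  1: x = 0.135, y = 0.522
  2: x = 0.406, y = 0.280
  3: x = 0.459, y = 0.197
Drum-2 feed = drum-1 vapor: z₂ = (0.5222, 0.2804, 0.1974).
Drum 2:
Newton iteration, ψ₂⁰ = 0.42:
  ψ₂ = 0.420: g = 0.1321, g' = -0.825 → ψ₂ = 0.580
  ψ₂ = 0.580: g = 0.0028, g' = -0.808 → ψ₂ = 0.584
Converged at ψ₂ = 0.584.
  1: x = 0.264, y = 0.707
  2: x = 0.403, y = 0.193
  3: x = 0.334, y = 0.100

V/F (drum 2) = 0.584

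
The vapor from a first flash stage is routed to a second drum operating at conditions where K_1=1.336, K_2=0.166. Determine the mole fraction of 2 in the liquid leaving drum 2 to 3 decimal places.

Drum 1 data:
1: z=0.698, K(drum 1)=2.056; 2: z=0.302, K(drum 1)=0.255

x_2 (drum 2) = 0.287

Drum 1:
Material balance + equilibrium reduce to Σ zᵢ(Kᵢ−1)/(1+ψ₁(Kᵢ−1)) = 0.
Check two-phase: ΣzᵢKᵢ = 1.512 > 1 and Σzᵢ/Kᵢ = 1.524 > 1, so g(0) = 0.512 > 0 and g(1) = -0.524 < 0.
Iterate (Newton) starting at ψ₁ = 0.34:
  ψ₁ = 0.340: g = 0.2410, g' = -0.722 → ψ₁ = 0.674
  ψ₁ = 0.674: g = -0.0211, g' = -0.942 → ψ₁ = 0.651
Converged at ψ₁ = 0.651.
Drum-1 compositions:
  1: x = 0.414, y = 0.850
  2: x = 0.586, y = 0.150
Drum-2 feed = drum-1 vapor: z₂ = (0.8505, 0.1495).
Drum 2:
Binary case is linear: z₁(K₁−1)(1+ψ₂(K₂−1)) + z₂(K₂−1)(1+ψ₂(K₁−1)) = 0
⇒ ψ₂ = [z₁(K₁−1)+z₂(K₂−1)] / [−(K₁−1)(K₂−1)] = 0.1611/0.2802 = 0.575
  1: x = 0.713, y = 0.952
  2: x = 0.287, y = 0.048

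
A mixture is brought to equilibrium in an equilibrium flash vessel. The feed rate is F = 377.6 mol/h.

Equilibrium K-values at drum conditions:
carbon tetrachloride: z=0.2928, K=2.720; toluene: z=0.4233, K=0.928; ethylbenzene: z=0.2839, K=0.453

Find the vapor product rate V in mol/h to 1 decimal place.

Rachford–Rice: g(ψ) = Σ zᵢ(Kᵢ−1)/(1+ψ(Kᵢ−1)) = 0.
g(0) = ΣzᵢKᵢ − 1 = 0.3178 and g(1) = 1 − Σzᵢ/Kᵢ = -0.1905, so a root lies in (0, 1).
Newton–Raphson from ψ = 0.31:
  ψ = 0.3100: g = 0.11030, g' = -0.4940 → ψ = 0.5333
  ψ = 0.5333: g = 0.01173, g' = -0.4073 → ψ = 0.5621
  ψ = 0.5621: g = 0.00006, g' = -0.4034 → ψ = 0.5622
Converged at ψ = 0.5622.
Then V = ψ·F = 0.5622·377.6 = 212.3 mol/h and L = F − V = 165.3 mol/h.

V = 212.3 mol/h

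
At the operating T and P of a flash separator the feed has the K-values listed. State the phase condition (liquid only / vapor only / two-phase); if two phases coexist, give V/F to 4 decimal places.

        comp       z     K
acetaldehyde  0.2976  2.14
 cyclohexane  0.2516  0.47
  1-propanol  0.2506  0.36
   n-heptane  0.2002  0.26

liquid only

ΣzᵢKᵢ = 0.8974; Σzᵢ/Kᵢ = 2.1405.
Since ΣzᵢKᵢ < 1 the mixture is below its bubble point — single liquid phase.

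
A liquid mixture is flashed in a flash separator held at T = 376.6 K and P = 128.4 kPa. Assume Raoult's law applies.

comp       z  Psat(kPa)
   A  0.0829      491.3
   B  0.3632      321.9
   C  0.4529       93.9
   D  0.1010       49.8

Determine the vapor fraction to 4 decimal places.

ψ = 0.9005

Raoult's law: Kᵢ = Pᵢˢᵃᵗ/P = Pᵢˢᵃᵗ/128.4.
  K_A = 491.3/128.4 = 3.826324, K_B = 321.9/128.4 = 2.507009, K_C = 93.9/128.4 = 0.731308, K_D = 49.8/128.4 = 0.387850
Rachford–Rice: g(ψ) = Σ zᵢ(Kᵢ−1)/(1+ψ(Kᵢ−1)) = 0.
Check two-phase: ΣzᵢKᵢ = 1.5981 > 1 and Σzᵢ/Kᵢ = 1.0463 > 1, so g(0) = 0.5981 > 0 and g(1) = -0.0463 < 0.
Newton iteration, ψ⁰ = 0.5:
  ψ = 0.5000: g = 0.17956, g' = -0.5042 → ψ = 0.8561
  ψ = 0.8561: g = 0.01956, g' = -0.4361 → ψ = 0.9010
  ψ = 0.9010: g = -0.00021, g' = -0.4461 → ψ = 0.9005
Converged at ψ = 0.9005.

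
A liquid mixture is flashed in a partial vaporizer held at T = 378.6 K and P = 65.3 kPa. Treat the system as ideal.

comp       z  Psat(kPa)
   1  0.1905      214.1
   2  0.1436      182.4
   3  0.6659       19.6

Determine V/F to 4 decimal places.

Raoult's law: Kᵢ = Pᵢˢᵃᵗ/P = Pᵢˢᵃᵗ/65.3.
  K_1 = 214.1/65.3 = 3.278714, K_2 = 182.4/65.3 = 2.793262, K_3 = 19.6/65.3 = 0.300153
Newton iteration, V/F⁰ = 0.6:
  V/F = 0.6000: g = -0.49595, g' = -1.2529 → V/F = 0.2042
  V/F = 0.2042: g = -0.05895, g' = -1.1521 → V/F = 0.1530
  V/F = 0.1530: g = 0.00204, g' = -1.2373 → V/F = 0.1546
Converged at V/F = 0.1546.

V/F = 0.1546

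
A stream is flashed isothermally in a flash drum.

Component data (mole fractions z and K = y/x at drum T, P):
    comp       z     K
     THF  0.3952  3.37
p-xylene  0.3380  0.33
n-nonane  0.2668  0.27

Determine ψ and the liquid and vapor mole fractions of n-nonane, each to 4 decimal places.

Material balance + equilibrium reduce to Σ zᵢ(Kᵢ−1)/(1+ψ(Kᵢ−1)) = 0.
Feasibility: ΣzᵢKᵢ = 1.5154, Σzᵢ/Kᵢ = 2.1297 — both > 1, two phases present.
Newton iteration, ψ⁰ = 0.39:
  ψ = 0.3900: g = -0.09211, g' = -1.1554 → ψ = 0.3103
  ψ = 0.3103: g = 0.00204, g' = -1.2166 → ψ = 0.3120
Converged at ψ = 0.3120.
Compositions from xᵢ = zᵢ/(1+ψ(Kᵢ−1)), yᵢ = Kᵢxᵢ:
  THF: x = 0.2272, y = 0.7657
  p-xylene: x = 0.4273, y = 0.1410
  n-nonane: x = 0.3455, y = 0.0933

ψ = 0.3120, x_n-nonane = 0.3455, y_n-nonane = 0.0933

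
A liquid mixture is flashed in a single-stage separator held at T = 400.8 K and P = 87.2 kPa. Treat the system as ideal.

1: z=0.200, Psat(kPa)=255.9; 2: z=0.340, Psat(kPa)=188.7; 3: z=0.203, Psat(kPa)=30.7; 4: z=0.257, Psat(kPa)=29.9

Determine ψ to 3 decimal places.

Raoult's law: Kᵢ = Pᵢˢᵃᵗ/P = Pᵢˢᵃᵗ/87.2.
  K_1 = 255.9/87.2 = 2.93463, K_2 = 188.7/87.2 = 2.16399, K_3 = 30.7/87.2 = 0.35206, K_4 = 29.9/87.2 = 0.34289
Let ψ = V/F and solve Σ zᵢ(Kᵢ−1)/(1+ψ(Kᵢ−1)) = 0.
Check two-phase: ΣzᵢKᵢ = 1.482 > 1 and Σzᵢ/Kᵢ = 1.551 > 1, so g(0) = 0.482 > 0 and g(1) = -0.551 < 0.
Newton iteration, ψ⁰ = 0.5:
  ψ = 0.500: g = 0.0008, g' = -0.810 → ψ = 0.501
Converged at ψ = 0.501.

ψ = 0.501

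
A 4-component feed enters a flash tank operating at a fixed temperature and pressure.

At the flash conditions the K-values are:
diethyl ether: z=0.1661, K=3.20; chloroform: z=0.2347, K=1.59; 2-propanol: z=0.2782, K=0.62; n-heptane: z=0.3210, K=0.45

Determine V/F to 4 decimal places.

V/F = 0.3131

Newton iteration, V/F⁰ = 0.5:
  V/F = 0.5000: g = -0.09309, g' = -0.4770 → V/F = 0.3048
  V/F = 0.3048: g = 0.00442, g' = -0.5383 → V/F = 0.3130
  V/F = 0.3130: g = 0.00002, g' = -0.5336 → V/F = 0.3131
Converged at V/F = 0.3131.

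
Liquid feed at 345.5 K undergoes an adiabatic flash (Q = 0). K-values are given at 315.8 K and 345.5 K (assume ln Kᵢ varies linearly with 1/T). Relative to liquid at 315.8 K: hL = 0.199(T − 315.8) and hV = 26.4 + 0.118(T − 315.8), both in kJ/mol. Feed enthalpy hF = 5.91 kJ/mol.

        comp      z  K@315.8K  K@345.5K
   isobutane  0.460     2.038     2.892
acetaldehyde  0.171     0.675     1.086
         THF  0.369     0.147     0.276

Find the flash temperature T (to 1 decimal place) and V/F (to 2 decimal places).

T = 319.3 K, V/F = 0.20

Adiabatic flash: solve Rachford–Rice at each trial T, then check hF = ψ·hV(T) + (1−ψ)·hL(T).
  T = 315.8 K: K = (2.038, 0.675, 0.147), RR gives ψ = 0.142, H_out = 3.740 kJ/mol
  T = 345.5 K: K = (2.892, 1.086, 0.276), RR gives ψ = 0.546, H_out = 19.020 kJ/mol
  T = 330.6 K: K = (2.445, 0.865, 0.204), RR gives ψ = 0.362, H_out = 12.057 kJ/mol
  T = 323.2 K: K = (2.237, 0.766, 0.174), RR gives ψ = 0.260, H_out = 8.173 kJ/mol
  T = 319.5 K: K = (2.136, 0.720, 0.160), RR gives ψ = 0.203, H_out = 6.043 kJ/mol
  T = 317.6 K: K = (2.086, 0.696, 0.153), RR gives ψ = 0.172, H_out = 4.885 kJ/mol
Linear interpolation between T = 317.6 (H_out = 4.885) and T = 319.5 (H_out = 6.043) on hF = 5.91 gives T ≈ 319.3 K, at which ψ = 0.20.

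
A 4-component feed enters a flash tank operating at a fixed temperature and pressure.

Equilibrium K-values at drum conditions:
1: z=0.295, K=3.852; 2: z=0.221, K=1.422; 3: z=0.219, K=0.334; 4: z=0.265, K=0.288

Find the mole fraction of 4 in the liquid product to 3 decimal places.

x_4 = 0.374

Material balance + equilibrium reduce to Σ zᵢ(Kᵢ−1)/(1+ψ(Kᵢ−1)) = 0.
Feasibility: ΣzᵢKᵢ = 1.600, Σzᵢ/Kᵢ = 1.808 — both > 1, two phases present.
Iterate (Newton) starting at ψ = 0.38:
  ψ = 0.380: g = 0.0302, g' = -1.008 → ψ = 0.410
Converged at ψ = 0.410.
Compositions from xᵢ = zᵢ/(1+ψ(Kᵢ−1)), yᵢ = Kᵢxᵢ:
  1: x = 0.136, y = 0.524
  2: x = 0.188, y = 0.268
  3: x = 0.301, y = 0.101
  4: x = 0.374, y = 0.108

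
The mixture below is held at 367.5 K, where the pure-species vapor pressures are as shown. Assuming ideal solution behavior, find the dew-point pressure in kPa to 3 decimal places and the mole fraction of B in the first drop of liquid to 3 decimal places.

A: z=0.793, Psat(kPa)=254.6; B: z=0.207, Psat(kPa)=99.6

At the dew point ψ → 1, so Σzᵢ/Kᵢ = 1 with Kᵢ = Pᵢˢᵃᵗ/P ⇒ 1/P = Σzᵢ/Pᵢˢᵃᵗ.
1/P = 0.793/254.6 + 0.207/99.6 = 0.005193 ⇒ P = 192.567 kPa
xᵢ = zᵢP/Pᵢˢᵃᵗ ⇒ x_B = 0.207·192.567/99.6 = 0.400

Pdew = 192.567 kPa, x_B = 0.400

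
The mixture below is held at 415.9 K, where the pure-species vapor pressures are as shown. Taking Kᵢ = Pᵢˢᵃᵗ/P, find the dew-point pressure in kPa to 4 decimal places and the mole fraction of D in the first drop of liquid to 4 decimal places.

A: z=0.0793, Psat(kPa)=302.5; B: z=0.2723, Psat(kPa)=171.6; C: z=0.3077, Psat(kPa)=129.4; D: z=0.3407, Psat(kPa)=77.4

Pdew = 115.8925 kPa, x_D = 0.5101

At the dew point ψ → 1, so Σzᵢ/Kᵢ = 1 with Kᵢ = Pᵢˢᵃᵗ/P ⇒ 1/P = Σzᵢ/Pᵢˢᵃᵗ.
1/P = 0.0793/302.5 + 0.2723/171.6 + 0.3077/129.4 + 0.3407/77.4 = 0.0086287 ⇒ P = 115.8925 kPa
xᵢ = zᵢP/Pᵢˢᵃᵗ ⇒ x_D = 0.3407·115.8925/77.4 = 0.5101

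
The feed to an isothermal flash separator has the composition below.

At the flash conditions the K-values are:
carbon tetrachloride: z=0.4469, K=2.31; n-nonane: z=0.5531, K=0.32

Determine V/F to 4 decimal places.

Newton iteration, V/F⁰ = 0.3:
  V/F = 0.3000: g = -0.05223, g' = -0.7989 → V/F = 0.2346
  V/F = 0.2346: g = 0.00030, g' = -0.8108 → V/F = 0.2350
Converged at V/F = 0.2350.

V/F = 0.2350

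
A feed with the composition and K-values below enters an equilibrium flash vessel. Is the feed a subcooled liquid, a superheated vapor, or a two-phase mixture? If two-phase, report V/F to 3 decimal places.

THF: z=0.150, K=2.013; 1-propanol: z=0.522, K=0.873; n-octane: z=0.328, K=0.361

ΣzᵢKᵢ = 0.876; Σzᵢ/Kᵢ = 1.581.
Since ΣzᵢKᵢ < 1 the mixture is below its bubble point — single liquid phase.

subcooled liquid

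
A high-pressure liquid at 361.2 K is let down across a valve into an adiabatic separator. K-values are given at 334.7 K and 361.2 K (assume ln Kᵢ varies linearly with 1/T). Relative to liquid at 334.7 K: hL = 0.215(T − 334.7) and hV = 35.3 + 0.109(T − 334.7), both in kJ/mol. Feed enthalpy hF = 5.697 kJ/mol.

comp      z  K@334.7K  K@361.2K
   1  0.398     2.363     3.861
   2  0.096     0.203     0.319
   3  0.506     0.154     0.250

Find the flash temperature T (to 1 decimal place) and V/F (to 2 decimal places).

Adiabatic flash: solve Rachford–Rice at each trial T, then check hF = ψ·hV(T) + (1−ψ)·hL(T).
  T = 334.7 K: K = (2.363, 0.203, 0.154), RR gives ψ = 0.033, H_out = 1.170 kJ/mol
  T = 361.2 K: K = (3.861, 0.319, 0.250), RR gives ψ = 0.328, H_out = 16.353 kJ/mol
  T = 347.9 K: K = (3.046, 0.256, 0.198), RR gives ψ = 0.208, H_out = 9.880 kJ/mol
  T = 341.3 K: K = (2.689, 0.229, 0.175), RR gives ψ = 0.131, H_out = 5.956 kJ/mol
  T = 338.0 K: K = (2.523, 0.216, 0.164), RR gives ψ = 0.086, H_out = 3.699 kJ/mol
  T = 339.6 K: K = (2.603, 0.222, 0.169), RR gives ψ = 0.108, H_out = 4.823 kJ/mol
Linear interpolation between T = 339.6 (H_out = 4.823) and T = 341.3 (H_out = 5.956) on hF = 5.697 gives T ≈ 340.9 K, at which ψ = 0.13.

T = 340.9 K, V/F = 0.13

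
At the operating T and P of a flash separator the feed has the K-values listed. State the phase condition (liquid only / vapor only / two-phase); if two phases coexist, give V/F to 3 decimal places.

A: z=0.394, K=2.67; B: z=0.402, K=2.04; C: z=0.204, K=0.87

vapor only

ΣzᵢKᵢ = 2.050; Σzᵢ/Kᵢ = 0.579.
Since Σzᵢ/Kᵢ < 1 the mixture is above its dew point — single vapor phase.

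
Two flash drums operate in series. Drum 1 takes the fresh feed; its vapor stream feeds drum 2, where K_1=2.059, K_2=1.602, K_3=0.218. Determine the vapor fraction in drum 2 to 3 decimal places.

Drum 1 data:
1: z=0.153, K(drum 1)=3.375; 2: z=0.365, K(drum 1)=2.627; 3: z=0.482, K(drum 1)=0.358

Drum 1:
Rachford–Rice: g(ψ₁) = Σ zᵢ(Kᵢ−1)/(1+ψ₁(Kᵢ−1)) = 0.
Check two-phase: ΣzᵢKᵢ = 1.648 > 1 and Σzᵢ/Kᵢ = 1.531 > 1, so g(0) = 0.648 > 0 and g(1) = -0.531 < 0.
Newton iteration, ψ₁⁰ = 0.62:
  ψ₁ = 0.620: g = -0.0715, g' = -0.929 → ψ₁ = 0.543
  ψ₁ = 0.543: g = -0.0011, g' = -0.905 → ψ₁ = 0.542
Converged at ψ₁ = 0.542.
Drum-1 compositions:
  1: x = 0.067, y = 0.226
  2: x = 0.194, y = 0.510
  3: x = 0.739, y = 0.265
Drum-2 feed = drum-1 vapor: z₂ = (0.2258, 0.5096, 0.2646).
Drum 2:
Newton iteration, ψ₂⁰ = 0.5:
  ψ₂ = 0.500: g = 0.0524, g' = -0.654 → ψ₂ = 0.580
  ψ₂ = 0.580: g = -0.0032, g' = -0.741 → ψ₂ = 0.576
Converged at ψ₂ = 0.576.
  1: x = 0.140, y = 0.289
  2: x = 0.378, y = 0.606
  3: x = 0.481, y = 0.105

V/F (drum 2) = 0.576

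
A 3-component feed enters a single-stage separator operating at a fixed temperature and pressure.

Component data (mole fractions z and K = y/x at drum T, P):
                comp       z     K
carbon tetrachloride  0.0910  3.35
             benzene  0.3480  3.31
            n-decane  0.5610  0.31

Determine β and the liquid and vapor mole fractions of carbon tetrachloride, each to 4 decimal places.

Iterate (Newton) starting at β = 0.5:
  β = 0.5000: g = -0.11963, g' = -1.1286 → β = 0.3940
  β = 0.3940: g = 0.00026, g' = -1.1482 → β = 0.3942
Converged at β = 0.3942.
Compositions from xᵢ = zᵢ/(1+β(Kᵢ−1)), yᵢ = Kᵢxᵢ:
  carbon tetrachloride: x = 0.0472, y = 0.1582
  benzene: x = 0.1821, y = 0.6029
  n-decane: x = 0.7706, y = 0.2389

β = 0.3942, x_carbon tetrachloride = 0.0472, y_carbon tetrachloride = 0.1582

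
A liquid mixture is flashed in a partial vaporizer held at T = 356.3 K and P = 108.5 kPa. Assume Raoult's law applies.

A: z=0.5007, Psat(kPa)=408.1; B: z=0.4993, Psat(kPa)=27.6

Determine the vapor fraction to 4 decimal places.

ψ = 0.4907

Raoult's law: Kᵢ = Pᵢˢᵃᵗ/P = Pᵢˢᵃᵗ/108.5.
  K_A = 408.1/108.5 = 3.761290, K_B = 27.6/108.5 = 0.254378
Binary case is linear: z₁(K₁−1)(1+ψ(K₂−1)) + z₂(K₂−1)(1+ψ(K₁−1)) = 0
⇒ ψ = [z₁(K₁−1)+z₂(K₂−1)] / [−(K₁−1)(K₂−1)] = 1.01029/2.05888 = 0.4907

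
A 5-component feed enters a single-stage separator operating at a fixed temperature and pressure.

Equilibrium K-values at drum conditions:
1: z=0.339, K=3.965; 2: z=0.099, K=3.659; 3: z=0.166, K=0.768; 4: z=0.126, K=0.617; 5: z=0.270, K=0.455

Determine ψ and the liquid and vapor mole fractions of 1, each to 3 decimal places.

Rachford–Rice: g(ψ) = Σ zᵢ(Kᵢ−1)/(1+ψ(Kᵢ−1)) = 0.
g(0) = ΣzᵢKᵢ − 1 = 1.034 and g(1) = 1 − Σzᵢ/Kᵢ = -0.126, so a root lies in (0, 1).
Newton iteration, ψ⁰ = 0.5:
  ψ = 0.500: g = 0.2124, g' = -0.804 → ψ = 0.764
  ψ = 0.764: g = 0.0274, g' = -0.641 → ψ = 0.807
Converged at ψ = 0.807.
Compositions from xᵢ = zᵢ/(1+ψ(Kᵢ−1)), yᵢ = Kᵢxᵢ:
  1: x = 0.100, y = 0.396
  2: x = 0.031, y = 0.115
  3: x = 0.204, y = 0.157
  4: x = 0.182, y = 0.113
  5: x = 0.482, y = 0.219

ψ = 0.807, x_1 = 0.100, y_1 = 0.396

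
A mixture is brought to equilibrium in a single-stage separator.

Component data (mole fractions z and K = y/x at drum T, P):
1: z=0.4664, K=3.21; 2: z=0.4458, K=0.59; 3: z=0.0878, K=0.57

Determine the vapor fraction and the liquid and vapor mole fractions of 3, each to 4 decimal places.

Let ψ = V/F and solve Σ zᵢ(Kᵢ−1)/(1+ψ(Kᵢ−1)) = 0.
Feasibility: ΣzᵢKᵢ = 1.8102, Σzᵢ/Kᵢ = 1.0549 — both > 1, two phases present.
Newton–Raphson from ψ = 0.51:
  ψ = 0.5100: g = 0.20512, g' = -0.6499 → ψ = 0.8256
  ψ = 0.8256: g = 0.03007, g' = -0.4958 → ψ = 0.8863
  ψ = 0.8863: g = 0.00028, g' = -0.4875 → ψ = 0.8868
Converged at ψ = 0.8868.
Compositions from xᵢ = zᵢ/(1+ψ(Kᵢ−1)), yᵢ = Kᵢxᵢ:
  1: x = 0.1576, y = 0.5058
  2: x = 0.7005, y = 0.4133
  3: x = 0.1419, y = 0.0809

ψ = 0.8868, x_3 = 0.1419, y_3 = 0.0809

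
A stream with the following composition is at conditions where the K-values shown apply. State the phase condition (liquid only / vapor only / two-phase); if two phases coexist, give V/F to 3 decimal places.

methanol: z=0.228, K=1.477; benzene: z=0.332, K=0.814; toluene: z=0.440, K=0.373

ΣzᵢKᵢ = 0.771; Σzᵢ/Kᵢ = 1.742.
Since ΣzᵢKᵢ < 1 the mixture is below its bubble point — single liquid phase.

liquid only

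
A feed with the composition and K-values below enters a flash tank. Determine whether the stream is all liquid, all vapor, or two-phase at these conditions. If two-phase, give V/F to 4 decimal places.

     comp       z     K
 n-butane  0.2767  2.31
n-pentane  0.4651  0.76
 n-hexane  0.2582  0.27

two-phase, V/F = 0.1050

ΣzᵢKᵢ = 1.0624; Σzᵢ/Kᵢ = 1.6881.
Both exceed 1, so a two-phase solution exists.
Newton iteration, ψ⁰ = 0.61:
  ψ = 0.6100: g = -0.26909, g' = -0.6307 → ψ = 0.1833
  ψ = 0.1833: g = -0.04208, g' = -0.5215 → ψ = 0.1026
  ψ = 0.1026: g = 0.00133, g' = -0.5579 → ψ = 0.1050
Converged at ψ = 0.1050.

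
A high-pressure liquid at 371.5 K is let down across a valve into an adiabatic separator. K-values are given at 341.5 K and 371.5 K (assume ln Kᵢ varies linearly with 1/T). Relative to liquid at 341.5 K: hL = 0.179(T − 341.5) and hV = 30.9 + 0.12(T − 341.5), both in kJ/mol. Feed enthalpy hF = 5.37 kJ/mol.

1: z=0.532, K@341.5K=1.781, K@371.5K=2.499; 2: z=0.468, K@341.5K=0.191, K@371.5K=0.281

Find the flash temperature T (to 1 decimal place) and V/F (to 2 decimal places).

Adiabatic flash: solve Rachford–Rice at each trial T, then check hF = ψ·hV(T) + (1−ψ)·hL(T).
  T = 341.5 K: K = (1.781, 0.191), RR gives ψ = 0.058, H_out = 1.804 kJ/mol
  T = 371.5 K: K = (2.499, 0.281), RR gives ψ = 0.428, H_out = 17.829 kJ/mol
  T = 356.5 K: K = (2.125, 0.234), RR gives ψ = 0.278, H_out = 11.030 kJ/mol
  T = 349.0 K: K = (1.949, 0.212), RR gives ψ = 0.182, H_out = 6.876 kJ/mol
  T = 345.2 K: K = (1.863, 0.201), RR gives ψ = 0.124, H_out = 4.452 kJ/mol
  T = 347.1 K: K = (1.906, 0.206), RR gives ψ = 0.154, H_out = 5.697 kJ/mol
Linear interpolation between T = 345.2 (H_out = 4.452) and T = 347.1 (H_out = 5.697) on hF = 5.37 gives T ≈ 346.6 K, at which ψ = 0.15.

T = 346.6 K, V/F = 0.15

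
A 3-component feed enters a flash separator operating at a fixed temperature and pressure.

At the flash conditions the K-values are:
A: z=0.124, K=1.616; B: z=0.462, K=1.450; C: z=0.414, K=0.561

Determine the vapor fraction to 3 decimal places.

Material balance + equilibrium reduce to Σ zᵢ(Kᵢ−1)/(1+ψ(Kᵢ−1)) = 0.
Feasibility: ΣzᵢKᵢ = 1.103, Σzᵢ/Kᵢ = 1.133 — both > 1, two phases present.
Newton iteration, ψ⁰ = 0.5:
  ψ = 0.500: g = -0.0047, g' = -0.221 → ψ = 0.479
  ψ = 0.479: g = -0.0000, g' = -0.219 → ψ = 0.478
Converged at ψ = 0.478.

ψ = 0.478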